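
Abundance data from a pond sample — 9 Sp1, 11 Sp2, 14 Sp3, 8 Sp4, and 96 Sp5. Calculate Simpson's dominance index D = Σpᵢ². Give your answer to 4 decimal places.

0.5082

Total N = 9+11+14+8+96 = 138, so the proportions are 0.065217, 0.07971, 0.101449, 0.057971, 0.695652 (working shown to 6 dp, full precision carried).
D = 0.065217² + 0.07971² + 0.101449² + 0.057971² + 0.695652² = 0.004253 + 0.006354 + 0.010292 + 0.003361 + 0.483932 = 0.508192.
To 4 decimal places, D = 0.5082.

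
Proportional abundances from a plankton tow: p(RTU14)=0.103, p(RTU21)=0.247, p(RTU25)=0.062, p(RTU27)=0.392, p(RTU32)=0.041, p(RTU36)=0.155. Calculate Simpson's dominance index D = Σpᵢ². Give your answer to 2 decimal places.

0.25

D = 0.103² + 0.247² + 0.062² + 0.392² + 0.041² + 0.155² = 0.0106 + 0.0610 + 0.0038 + 0.1537 + 0.0017 + 0.0240 = 0.2548 (working shown to 4 dp, full precision carried).
To 2 decimal places, D = 0.25.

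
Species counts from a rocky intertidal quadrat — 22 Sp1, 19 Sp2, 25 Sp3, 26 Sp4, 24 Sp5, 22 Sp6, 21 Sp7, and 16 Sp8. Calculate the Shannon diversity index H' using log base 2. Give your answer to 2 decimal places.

2.99

Total N = 22+19+25+26+24+22+21+16 = 175, so the proportions are 0.1257, 0.1086, 0.1429, 0.1486, 0.1371, 0.1257, 0.12, 0.0914 (working shown to 4 dp, full precision carried).
Each pᵢ log₂ pᵢ term: 0.1257×(-2.9918)=-0.3761, 0.1086×(-3.2033)=-0.3478, 0.1429×(-2.8074)=-0.4011, 0.1486×(-2.7508)=-0.4087, 0.1371×(-2.8662)=-0.3931, 0.1257×(-2.9918)=-0.3761, 0.12×(-3.0589)=-0.3671, 0.0914×(-3.4512)=-0.3155.
Sum = -2.9854, so H' = 2.99.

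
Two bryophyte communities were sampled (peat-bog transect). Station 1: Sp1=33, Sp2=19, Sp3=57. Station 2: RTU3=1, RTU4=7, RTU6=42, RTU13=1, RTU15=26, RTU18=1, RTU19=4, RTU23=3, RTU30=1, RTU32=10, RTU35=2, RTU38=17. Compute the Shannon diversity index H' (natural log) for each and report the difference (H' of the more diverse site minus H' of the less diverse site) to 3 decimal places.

0.812

Station 1: N=109, proportions 0.30275, 0.17431, 0.52294, giving H' = 1.00527 (working shown to 5 dp, full precision carried).
Station 2: N=115, proportions 0.0087, 0.06087, 0.36522, 0.0087, 0.22609, 0.0087, 0.03478, 0.02609, 0.0087, 0.08696, 0.01739, 0.14783, giving H' = 1.81683.
Difference = |1.00527 − 1.81683| = 0.81156, i.e. 0.812 to 3 decimal places.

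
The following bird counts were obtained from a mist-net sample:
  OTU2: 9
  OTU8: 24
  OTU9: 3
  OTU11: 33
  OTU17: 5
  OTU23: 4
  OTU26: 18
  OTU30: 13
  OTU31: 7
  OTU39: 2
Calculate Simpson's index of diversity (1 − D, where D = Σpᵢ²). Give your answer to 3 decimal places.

Total N = 9+24+3+33+5+4+18+13+7+2 = 118, so the proportions are 0.07627, 0.20339, 0.02542, 0.27966, 0.04237, 0.0339, 0.15254, 0.11017, 0.05932, 0.01695 (working shown to 5 dp, full precision carried).
D = 0.07627² + 0.20339² + 0.02542² + 0.27966² + 0.04237² + 0.0339² + 0.15254² + 0.11017² + 0.05932² + 0.01695² = 0.00582 + 0.04137 + 0.00065 + 0.07821 + 0.00180 + 0.00115 + 0.02327 + 0.01214 + 0.00352 + 0.00029 = 0.16820.
So 1 − D = 0.83180, i.e. 0.832 to 3 decimal places.

0.832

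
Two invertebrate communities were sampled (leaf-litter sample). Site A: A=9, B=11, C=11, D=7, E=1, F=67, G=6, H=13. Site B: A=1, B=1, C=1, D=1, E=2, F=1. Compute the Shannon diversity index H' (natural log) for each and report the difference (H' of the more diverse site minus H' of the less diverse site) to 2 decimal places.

0.22

Site A: N=125, proportions 0.072, 0.088, 0.088, 0.056, 0.008, 0.536, 0.048, 0.104, giving H' = 1.53264 (working shown to 5 dp, full precision carried).
Site B: N=7, proportions 0.14286, 0.14286, 0.14286, 0.14286, 0.28571, 0.14286, giving H' = 1.74787.
Difference = |1.53264 − 1.74787| = 0.21523, i.e. 0.22 to 2 decimal places.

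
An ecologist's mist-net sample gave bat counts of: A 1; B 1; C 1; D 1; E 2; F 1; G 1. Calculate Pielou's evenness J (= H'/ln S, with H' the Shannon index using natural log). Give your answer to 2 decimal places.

Total N = 1+1+1+1+2+1+1 = 8, so the proportions are 0.125, 0.125, 0.125, 0.125, 0.25, 0.125, 0.125 (working shown to 4 dp, full precision carried).
H' = −Σ pᵢ ln pᵢ = −((-0.2599) + (-0.2599) + (-0.2599) + (-0.2599) + (-0.3466) + (-0.2599) + (-0.2599)) = 1.9062.
With S = 7 species, ln S = 1.9459, so J = 1.9062/1.9459 = 0.9796, i.e. 0.98 to 2 decimal places.

0.98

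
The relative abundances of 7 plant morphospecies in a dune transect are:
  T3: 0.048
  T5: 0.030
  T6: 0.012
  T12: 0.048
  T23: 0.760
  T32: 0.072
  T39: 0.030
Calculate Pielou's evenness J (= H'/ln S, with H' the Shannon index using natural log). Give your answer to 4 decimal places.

H' = −Σ pᵢ ln pᵢ = −((-0.145755) + (-0.105197) + (-0.053074) + (-0.145755) + (-0.208572) + (-0.189438) + (-0.105197)) = 0.952987 (working shown to 6 dp, full precision carried).
With S = 7 species, ln S = 1.945910, so J = 0.952987/1.945910 = 0.489739, i.e. 0.4897 to 4 decimal places.

0.4897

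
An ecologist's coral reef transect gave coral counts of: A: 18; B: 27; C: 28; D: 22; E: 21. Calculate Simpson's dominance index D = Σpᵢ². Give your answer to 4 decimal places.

0.2053

Total N = 18+27+28+22+21 = 116, so the proportions are 0.155172, 0.232759, 0.241379, 0.189655, 0.181034 (working shown to 6 dp, full precision carried).
D = 0.155172² + 0.232759² + 0.241379² + 0.189655² + 0.181034² = 0.024078 + 0.054177 + 0.058264 + 0.035969 + 0.032773 = 0.205262.
To 4 decimal places, D = 0.2053.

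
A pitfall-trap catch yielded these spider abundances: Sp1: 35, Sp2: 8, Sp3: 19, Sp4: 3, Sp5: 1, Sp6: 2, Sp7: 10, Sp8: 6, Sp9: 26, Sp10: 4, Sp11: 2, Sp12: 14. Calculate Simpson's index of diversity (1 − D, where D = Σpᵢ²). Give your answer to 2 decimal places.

Total N = 35+8+19+3+1+2+10+6+26+4+2+14 = 130, so the proportions are 0.2692, 0.0615, 0.1462, 0.0231, 0.0077, 0.0154, 0.0769, 0.0462, 0.2, 0.0308, 0.0154, 0.1077 (working shown to 4 dp, full precision carried).
D = 0.2692² + 0.0615² + 0.1462² + 0.0231² + 0.0077² + 0.0154² + 0.0769² + 0.0462² + 0.2² + 0.0308² + 0.0154² + 0.1077² = 0.0725 + 0.0038 + 0.0214 + 0.0005 + 0.0001 + 0.0002 + 0.0059 + 0.0021 + 0.0400 + 0.0009 + 0.0002 + 0.0116 = 0.1593.
So 1 − D = 0.8407, i.e. 0.84 to 2 decimal places.

0.84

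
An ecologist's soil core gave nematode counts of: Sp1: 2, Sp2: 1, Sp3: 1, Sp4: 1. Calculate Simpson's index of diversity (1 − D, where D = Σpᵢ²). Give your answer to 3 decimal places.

Total N = 2+1+1+1 = 5, so the proportions are 0.4, 0.2, 0.2, 0.2 (working shown to 5 dp, full precision carried).
D = 0.4² + 0.2² + 0.2² + 0.2² = 0.16000 + 0.04000 + 0.04000 + 0.04000 = 0.28000.
So 1 − D = 0.72000, i.e. 0.720 to 3 decimal places.

0.720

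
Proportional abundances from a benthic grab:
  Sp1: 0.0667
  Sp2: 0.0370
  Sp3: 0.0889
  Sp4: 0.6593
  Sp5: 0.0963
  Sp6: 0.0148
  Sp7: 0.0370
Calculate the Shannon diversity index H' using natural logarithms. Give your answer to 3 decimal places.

Each pᵢ ln pᵢ term (working shown to 5 dp, full precision carried): 0.0667×(-2.70755)=-0.18059, 0.037×(-3.29684)=-0.12198, 0.0889×(-2.42024)=-0.21516, 0.6593×(-0.41658)=-0.27465, 0.0963×(-2.34029)=-0.22537, 0.0148×(-4.21313)=-0.06235, 0.037×(-3.29684)=-0.12198.
Sum = -1.20209, so H' = 1.202.

1.202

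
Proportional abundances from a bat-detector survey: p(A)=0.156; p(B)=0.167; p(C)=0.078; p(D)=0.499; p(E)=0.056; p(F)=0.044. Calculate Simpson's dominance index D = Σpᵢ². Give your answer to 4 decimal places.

0.3124

D = 0.156² + 0.167² + 0.078² + 0.499² + 0.056² + 0.044² = 0.024336 + 0.027889 + 0.006084 + 0.249001 + 0.003136 + 0.001936 = 0.312382 (working shown to 6 dp, full precision carried).
To 4 decimal places, D = 0.3124.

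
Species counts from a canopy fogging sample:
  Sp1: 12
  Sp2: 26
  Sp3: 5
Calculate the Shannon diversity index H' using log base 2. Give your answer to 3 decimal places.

Total N = 12+26+5 = 43, so the proportions are 0.27907, 0.60465, 0.11628 (working shown to 5 dp, full precision carried).
Each pᵢ log₂ pᵢ term: 0.27907×(-1.84130)=-0.51385, 0.60465×(-0.72583)=-0.43887, 0.11628×(-3.10434)=-0.36097.
Sum = -1.31369, so H' = 1.314.

1.314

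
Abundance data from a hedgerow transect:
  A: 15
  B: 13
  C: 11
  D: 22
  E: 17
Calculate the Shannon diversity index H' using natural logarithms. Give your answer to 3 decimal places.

Total N = 15+13+11+22+17 = 78, so the proportions are 0.19231, 0.16667, 0.14103, 0.28205, 0.21795 (working shown to 5 dp, full precision carried).
Each pᵢ ln pᵢ term: 0.19231×(-1.64866)=-0.31705, 0.16667×(-1.79176)=-0.29863, 0.14103×(-1.95881)=-0.27624, 0.28205×(-1.26567)=-0.35698, 0.21795×(-1.52350)=-0.33204.
Sum = -1.58095, so H' = 1.581.

1.581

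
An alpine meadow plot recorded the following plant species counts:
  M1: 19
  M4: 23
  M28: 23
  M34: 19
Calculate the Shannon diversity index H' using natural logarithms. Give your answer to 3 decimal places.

1.382

Total N = 19+23+23+19 = 84, so the proportions are 0.22619, 0.27381, 0.27381, 0.22619 (working shown to 5 dp, full precision carried).
Each pᵢ ln pᵢ term: 0.22619×(-1.48638)=-0.33620, 0.27381×(-1.29532)=-0.35467, 0.27381×(-1.29532)=-0.35467, 0.22619×(-1.48638)=-0.33620.
Sum = -1.38175, so H' = 1.382.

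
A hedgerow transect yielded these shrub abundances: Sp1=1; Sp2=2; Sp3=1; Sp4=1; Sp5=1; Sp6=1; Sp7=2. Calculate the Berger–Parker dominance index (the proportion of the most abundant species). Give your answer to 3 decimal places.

Total N = 1+2+1+1+1+1+2 = 9, so the proportions are 0.11111, 0.22222, 0.11111, 0.11111, 0.11111, 0.11111, 0.22222 (working shown to 5 dp, full precision carried).
The largest proportion is 0.22222, i.e. d = 0.222 to 3 decimal places.

0.222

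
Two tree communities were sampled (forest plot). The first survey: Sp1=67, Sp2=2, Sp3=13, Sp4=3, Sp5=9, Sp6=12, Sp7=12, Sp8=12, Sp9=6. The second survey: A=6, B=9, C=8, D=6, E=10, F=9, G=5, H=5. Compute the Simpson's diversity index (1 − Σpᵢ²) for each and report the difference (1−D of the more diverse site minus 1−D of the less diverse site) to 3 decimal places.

The first survey: N=136, proportions 0.49265, 0.01471, 0.09559, 0.02206, 0.06618, 0.08824, 0.08824, 0.08824, 0.04412, giving 1−D = 0.71778 (working shown to 5 dp, full precision carried).
The second survey: N=58, proportions 0.10345, 0.15517, 0.13793, 0.10345, 0.17241, 0.15517, 0.08621, 0.08621, giving 1−D = 0.86683.
Difference = |0.71778 − 0.86683| = 0.14905, i.e. 0.149 to 3 decimal places.

0.149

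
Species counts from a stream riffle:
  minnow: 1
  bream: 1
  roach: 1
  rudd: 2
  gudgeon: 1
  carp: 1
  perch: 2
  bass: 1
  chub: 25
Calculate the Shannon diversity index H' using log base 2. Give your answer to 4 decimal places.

Total N = 1+1+1+2+1+1+2+1+25 = 35, so the proportions are 0.028571, 0.028571, 0.028571, 0.057143, 0.028571, 0.028571, 0.057143, 0.028571, 0.714286 (working shown to 6 dp, full precision carried).
Each pᵢ log₂ pᵢ term: 0.028571×(-5.129283)=-0.146551, 0.028571×(-5.129283)=-0.146551, 0.028571×(-5.129283)=-0.146551, 0.057143×(-4.129283)=-0.235959, 0.028571×(-5.129283)=-0.146551, 0.028571×(-5.129283)=-0.146551, 0.057143×(-4.129283)=-0.235959, 0.028571×(-5.129283)=-0.146551, 0.714286×(-0.485427)=-0.346733.
Sum = -1.697957, so H' = 1.6980.

1.6980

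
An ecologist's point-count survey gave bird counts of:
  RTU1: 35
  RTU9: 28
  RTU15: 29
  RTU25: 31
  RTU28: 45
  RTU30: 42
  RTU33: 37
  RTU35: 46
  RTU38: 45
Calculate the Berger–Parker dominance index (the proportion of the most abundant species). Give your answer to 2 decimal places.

Total N = 35+28+29+31+45+42+37+46+45 = 338, so the proportions are 0.1036, 0.0828, 0.0858, 0.0917, 0.1331, 0.1243, 0.1095, 0.1361, 0.1331 (working shown to 4 dp, full precision carried).
The largest proportion is 0.1361, i.e. d = 0.14 to 2 decimal places.

0.14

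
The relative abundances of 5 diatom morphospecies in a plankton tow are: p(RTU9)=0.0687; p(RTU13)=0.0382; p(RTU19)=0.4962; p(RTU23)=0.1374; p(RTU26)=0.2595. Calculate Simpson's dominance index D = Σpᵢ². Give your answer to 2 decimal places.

0.34

D = 0.0687² + 0.0382² + 0.4962² + 0.1374² + 0.2595² = 0.0047 + 0.0015 + 0.2462 + 0.0189 + 0.0673 = 0.3386 (working shown to 4 dp, full precision carried).
To 2 decimal places, D = 0.34.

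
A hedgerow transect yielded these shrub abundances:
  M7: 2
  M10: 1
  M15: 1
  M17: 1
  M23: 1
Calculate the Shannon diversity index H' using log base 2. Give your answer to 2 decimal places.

Total N = 2+1+1+1+1 = 6, so the proportions are 0.3333, 0.1667, 0.1667, 0.1667, 0.1667 (working shown to 4 dp, full precision carried).
Each pᵢ log₂ pᵢ term: 0.3333×(-1.5850)=-0.5283, 0.1667×(-2.5850)=-0.4308, 0.1667×(-2.5850)=-0.4308, 0.1667×(-2.5850)=-0.4308, 0.1667×(-2.5850)=-0.4308.
Sum = -2.2516, so H' = 2.25.

2.25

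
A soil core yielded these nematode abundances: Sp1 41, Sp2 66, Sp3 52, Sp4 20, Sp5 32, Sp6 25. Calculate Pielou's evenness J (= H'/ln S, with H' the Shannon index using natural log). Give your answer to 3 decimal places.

0.955

Total N = 41+66+52+20+32+25 = 236, so the proportions are 0.17373, 0.27966, 0.22034, 0.08475, 0.13559, 0.10593 (working shown to 5 dp, full precision carried).
H' = −Σ pᵢ ln pᵢ = −((-0.30407) + (-0.35634) + (-0.33328) + (-0.20916) + (-0.27093) + (-0.23781)) = 1.71159.
With S = 6 species, ln S = 1.79176, so J = 1.71159/1.79176 = 0.95526, i.e. 0.955 to 3 decimal places.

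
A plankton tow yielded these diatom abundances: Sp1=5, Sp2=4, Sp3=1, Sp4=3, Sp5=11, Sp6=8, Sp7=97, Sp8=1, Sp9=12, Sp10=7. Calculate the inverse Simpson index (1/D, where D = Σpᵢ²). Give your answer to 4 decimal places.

Total N = 5+4+1+3+11+8+97+1+12+7 = 149, so the proportions are 0.033557, 0.0268456, 0.0067114, 0.0201342, 0.0738255, 0.0536913, 0.6510067, 0.0067114, 0.0805369, 0.0469799 (working shown to 7 dp, full precision carried).
D = 0.033557² + 0.0268456² + 0.0067114² + 0.0201342² + 0.0738255² + 0.0536913² + 0.6510067² + 0.0067114² + 0.0805369² + 0.0469799² = 0.0011261 + 0.0007207 + 0.0000450 + 0.0004054 + 0.0054502 + 0.0028828 + 0.4238097 + 0.0000450 + 0.0064862 + 0.0022071 = 0.4431782.
So 1/D = 2.256428, i.e. 2.2564 to 4 decimal places.

2.2564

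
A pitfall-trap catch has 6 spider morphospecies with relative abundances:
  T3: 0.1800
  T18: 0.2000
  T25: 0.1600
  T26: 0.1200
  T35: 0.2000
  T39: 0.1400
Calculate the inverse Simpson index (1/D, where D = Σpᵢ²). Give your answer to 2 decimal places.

D = 0.18² + 0.2² + 0.16² + 0.12² + 0.2² + 0.14² = 0.032400 + 0.040000 + 0.025600 + 0.014400 + 0.040000 + 0.019600 = 0.172000 (working shown to 6 dp, full precision carried).
So 1/D = 5.8140, i.e. 5.81 to 2 decimal places.

5.81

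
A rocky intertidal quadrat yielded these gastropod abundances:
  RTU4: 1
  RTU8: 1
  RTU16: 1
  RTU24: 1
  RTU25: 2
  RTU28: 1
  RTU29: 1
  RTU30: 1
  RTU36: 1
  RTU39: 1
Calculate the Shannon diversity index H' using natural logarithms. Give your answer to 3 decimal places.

2.272

Total N = 1+1+1+1+2+1+1+1+1+1 = 11, so the proportions are 0.09091, 0.09091, 0.09091, 0.09091, 0.18182, 0.09091, 0.09091, 0.09091, 0.09091, 0.09091 (working shown to 5 dp, full precision carried).
Each pᵢ ln pᵢ term: 0.09091×(-2.39790)=-0.21799, 0.09091×(-2.39790)=-0.21799, 0.09091×(-2.39790)=-0.21799, 0.09091×(-2.39790)=-0.21799, 0.18182×(-1.70475)=-0.30995, 0.09091×(-2.39790)=-0.21799, 0.09091×(-2.39790)=-0.21799, 0.09091×(-2.39790)=-0.21799, 0.09091×(-2.39790)=-0.21799, 0.09091×(-2.39790)=-0.21799.
Sum = -2.27187, so H' = 2.272.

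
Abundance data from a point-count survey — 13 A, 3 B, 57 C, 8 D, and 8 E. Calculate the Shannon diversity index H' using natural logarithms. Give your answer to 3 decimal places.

Total N = 13+3+57+8+8 = 89, so the proportions are 0.14607, 0.03371, 0.64045, 0.08989, 0.08989 (working shown to 5 dp, full precision carried).
Each pᵢ ln pᵢ term: 0.14607×(-1.92369)=-0.28099, 0.03371×(-3.39002)=-0.11427, 0.64045×(-0.44559)=-0.28537, 0.08989×(-2.40919)=-0.21656, 0.08989×(-2.40919)=-0.21656.
Sum = -1.11375, so H' = 1.114.

1.114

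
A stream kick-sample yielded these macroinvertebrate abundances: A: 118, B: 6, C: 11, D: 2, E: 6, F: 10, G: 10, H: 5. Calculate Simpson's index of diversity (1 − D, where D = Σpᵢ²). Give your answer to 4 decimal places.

0.4917

Total N = 118+6+11+2+6+10+10+5 = 168, so the proportions are 0.702381, 0.035714, 0.065476, 0.011905, 0.035714, 0.059524, 0.059524, 0.029762 (working shown to 6 dp, full precision carried).
D = 0.702381² + 0.035714² + 0.065476² + 0.011905² + 0.035714² + 0.059524² + 0.059524² + 0.029762² = 0.493339 + 0.001276 + 0.004287 + 0.000142 + 0.001276 + 0.003543 + 0.003543 + 0.000886 = 0.508291.
So 1 − D = 0.491709, i.e. 0.4917 to 4 decimal places.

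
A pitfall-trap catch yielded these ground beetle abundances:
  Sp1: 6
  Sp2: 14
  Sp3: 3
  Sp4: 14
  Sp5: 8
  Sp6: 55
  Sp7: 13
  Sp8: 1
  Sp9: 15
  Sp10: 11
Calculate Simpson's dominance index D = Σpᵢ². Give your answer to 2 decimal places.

0.21

Total N = 6+14+3+14+8+55+13+1+15+11 = 140, so the proportions are 0.0429, 0.1, 0.0214, 0.1, 0.0571, 0.3929, 0.0929, 0.0071, 0.1071, 0.0786 (working shown to 4 dp, full precision carried).
D = 0.0429² + 0.1² + 0.0214² + 0.1² + 0.0571² + 0.3929² + 0.0929² + 0.0071² + 0.1071² + 0.0786² = 0.0018 + 0.0100 + 0.0005 + 0.0100 + 0.0033 + 0.1543 + 0.0086 + 0.0001 + 0.0115 + 0.0062 = 0.2062.
To 2 decimal places, D = 0.21.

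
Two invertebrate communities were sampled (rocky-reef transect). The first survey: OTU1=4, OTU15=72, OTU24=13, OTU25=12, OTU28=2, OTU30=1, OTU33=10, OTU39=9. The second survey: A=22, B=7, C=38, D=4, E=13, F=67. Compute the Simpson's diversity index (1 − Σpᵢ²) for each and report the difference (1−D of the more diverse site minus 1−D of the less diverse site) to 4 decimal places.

The first survey: N=123, proportions 0.03252, 0.585366, 0.105691, 0.097561, 0.01626, 0.00813, 0.081301, 0.073171, giving 1−D = 0.623306 (working shown to 6 dp, full precision carried).
The second survey: N=151, proportions 0.145695, 0.046358, 0.251656, 0.02649, 0.086093, 0.443709, giving 1−D = 0.708302.
Difference = |0.623306 − 0.708302| = 0.084996, i.e. 0.0850 to 4 decimal places.

0.0850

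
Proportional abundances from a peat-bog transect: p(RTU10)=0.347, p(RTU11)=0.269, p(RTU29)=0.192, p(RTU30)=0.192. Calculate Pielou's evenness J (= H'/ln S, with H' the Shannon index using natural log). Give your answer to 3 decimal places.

0.977

H' = −Σ pᵢ ln pᵢ = −((-0.36728) + (-0.35321) + (-0.31685) + (-0.31685)) = 1.35418 (working shown to 5 dp, full precision carried).
With S = 4 species, ln S = 1.38629, so J = 1.35418/1.38629 = 0.97684, i.e. 0.977 to 3 decimal places.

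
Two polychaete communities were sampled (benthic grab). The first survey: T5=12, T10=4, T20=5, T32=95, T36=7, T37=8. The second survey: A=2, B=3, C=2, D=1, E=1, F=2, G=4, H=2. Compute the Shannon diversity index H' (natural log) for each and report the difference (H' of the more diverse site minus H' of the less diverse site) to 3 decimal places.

The first survey: N=131, proportions 0.0916, 0.03053, 0.03817, 0.72519, 0.05344, 0.06107, giving H' = 1.01042 (working shown to 5 dp, full precision carried).
The second survey: N=17, proportions 0.11765, 0.17647, 0.11765, 0.05882, 0.05882, 0.11765, 0.23529, 0.11765, giving H' = 1.98697.
Difference = |1.01042 − 1.98697| = 0.97655, i.e. 0.977 to 3 decimal places.

0.977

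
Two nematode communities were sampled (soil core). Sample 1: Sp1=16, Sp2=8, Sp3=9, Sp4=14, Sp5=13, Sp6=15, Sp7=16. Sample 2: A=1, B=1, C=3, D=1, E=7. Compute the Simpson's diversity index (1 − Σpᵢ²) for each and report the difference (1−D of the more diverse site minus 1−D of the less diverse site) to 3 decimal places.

Sample 1: N=91, proportions 0.17582, 0.08791, 0.0989, 0.15385, 0.14286, 0.16484, 0.17582, giving 1−D = 0.84941 (working shown to 5 dp, full precision carried).
Sample 2: N=13, proportions 0.07692, 0.07692, 0.23077, 0.07692, 0.53846, giving 1−D = 0.63905.
Difference = |0.84941 − 0.63905| = 0.21036, i.e. 0.210 to 3 decimal places.

0.210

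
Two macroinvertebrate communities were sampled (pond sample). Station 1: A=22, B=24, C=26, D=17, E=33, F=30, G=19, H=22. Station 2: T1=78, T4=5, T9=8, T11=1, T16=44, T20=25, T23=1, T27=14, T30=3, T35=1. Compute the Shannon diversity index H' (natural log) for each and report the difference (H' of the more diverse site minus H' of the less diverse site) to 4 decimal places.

0.4857

Station 1: N=193, proportions 0.11399, 0.124352, 0.134715, 0.088083, 0.170984, 0.15544, 0.098446, 0.11399, giving H' = 2.057927 (working shown to 6 dp, full precision carried).
Station 2: N=180, proportions 0.433333, 0.027778, 0.044444, 0.005556, 0.244444, 0.138889, 0.005556, 0.077778, 0.016667, 0.005556, giving H' = 1.572263.
Difference = |2.057927 − 1.572263| = 0.485664, i.e. 0.4857 to 4 decimal places.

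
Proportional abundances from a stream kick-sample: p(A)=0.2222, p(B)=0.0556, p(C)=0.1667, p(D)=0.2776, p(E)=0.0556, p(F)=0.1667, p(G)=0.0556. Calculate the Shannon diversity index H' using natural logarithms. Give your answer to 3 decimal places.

Each pᵢ ln pᵢ term (working shown to 5 dp, full precision carried): 0.2222×(-1.50418)=-0.33423, 0.0556×(-2.88957)=-0.16066, 0.1667×(-1.79156)=-0.29865, 0.2776×(-1.28157)=-0.35576, 0.0556×(-2.88957)=-0.16066, 0.1667×(-1.79156)=-0.29865, 0.0556×(-2.88957)=-0.16066.
Sum = -1.76928, so H' = 1.769.

1.769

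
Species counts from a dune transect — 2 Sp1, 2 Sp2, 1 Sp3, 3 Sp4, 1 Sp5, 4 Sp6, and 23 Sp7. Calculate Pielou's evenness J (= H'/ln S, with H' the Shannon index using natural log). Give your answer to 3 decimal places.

Total N = 2+2+1+3+1+4+23 = 36, so the proportions are 0.05556, 0.05556, 0.02778, 0.08333, 0.02778, 0.11111, 0.63889 (working shown to 5 dp, full precision carried).
H' = −Σ pᵢ ln pᵢ = −((-0.16058) + (-0.16058) + (-0.09954) + (-0.20708) + (-0.09954) + (-0.24414) + (-0.28624)) = 1.25769.
With S = 7 species, ln S = 1.94591, so J = 1.25769/1.94591 = 0.64632, i.e. 0.646 to 3 decimal places.

0.646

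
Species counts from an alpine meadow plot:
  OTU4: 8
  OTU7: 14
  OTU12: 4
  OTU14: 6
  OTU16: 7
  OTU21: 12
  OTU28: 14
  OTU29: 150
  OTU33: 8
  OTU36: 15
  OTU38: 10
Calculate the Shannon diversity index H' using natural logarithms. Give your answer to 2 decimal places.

Total N = 8+14+4+6+7+12+14+150+8+15+10 = 248, so the proportions are 0.0323, 0.0565, 0.0161, 0.0242, 0.0282, 0.0484, 0.0565, 0.6048, 0.0323, 0.0605, 0.0403 (working shown to 4 dp, full precision carried).
Each pᵢ ln pᵢ term: 0.0323×(-3.4340)=-0.1108, 0.0565×(-2.8744)=-0.1623, 0.0161×(-4.1271)=-0.0666, 0.0242×(-3.7217)=-0.0900, 0.0282×(-3.5675)=-0.1007, 0.0484×(-3.0285)=-0.1465, 0.0565×(-2.8744)=-0.1623, 0.6048×(-0.5028)=-0.3041, 0.0323×(-3.4340)=-0.1108, 0.0605×(-2.8054)=-0.1697, 0.0403×(-3.2108)=-0.1295.
Sum = -1.5532, so H' = 1.55.

1.55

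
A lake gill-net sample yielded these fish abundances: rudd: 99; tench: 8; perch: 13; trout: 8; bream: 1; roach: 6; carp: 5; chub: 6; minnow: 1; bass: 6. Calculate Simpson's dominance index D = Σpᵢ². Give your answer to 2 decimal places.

0.44

Total N = 99+8+13+8+1+6+5+6+1+6 = 153, so the proportions are 0.6471, 0.0523, 0.085, 0.0523, 0.0065, 0.0392, 0.0327, 0.0392, 0.0065, 0.0392 (working shown to 4 dp, full precision carried).
D = 0.6471² + 0.0523² + 0.085² + 0.0523² + 0.0065² + 0.0392² + 0.0327² + 0.0392² + 0.0065² + 0.0392² = 0.4187 + 0.0027 + 0.0072 + 0.0027 + 0.0000 + 0.0015 + 0.0011 + 0.0015 + 0.0000 + 0.0015 = 0.4371.
To 2 decimal places, D = 0.44.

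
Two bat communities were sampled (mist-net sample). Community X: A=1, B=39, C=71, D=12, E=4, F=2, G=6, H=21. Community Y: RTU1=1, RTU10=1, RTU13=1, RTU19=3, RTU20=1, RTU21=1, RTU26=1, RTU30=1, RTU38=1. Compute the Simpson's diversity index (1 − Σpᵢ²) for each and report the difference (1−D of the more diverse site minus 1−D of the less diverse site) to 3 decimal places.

Community X: N=156, proportions 0.00641, 0.25, 0.455128, 0.076923, 0.025641, 0.012821, 0.038462, 0.134615, giving 1−D = 0.703978 (working shown to 6 dp, full precision carried).
Community Y: N=11, proportions 0.090909, 0.090909, 0.090909, 0.272727, 0.090909, 0.090909, 0.090909, 0.090909, 0.090909, giving 1−D = 0.859504.
Difference = |0.703978 − 0.859504| = 0.155526, i.e. 0.156 to 3 decimal places.

0.156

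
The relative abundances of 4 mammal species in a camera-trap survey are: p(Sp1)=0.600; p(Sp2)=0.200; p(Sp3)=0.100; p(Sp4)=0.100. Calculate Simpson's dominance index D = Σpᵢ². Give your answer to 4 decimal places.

D = 0.6² + 0.2² + 0.1² + 0.1² = 0.360000 + 0.040000 + 0.010000 + 0.010000 = 0.420000 (working shown to 6 dp, full precision carried).
To 4 decimal places, D = 0.4200.

0.4200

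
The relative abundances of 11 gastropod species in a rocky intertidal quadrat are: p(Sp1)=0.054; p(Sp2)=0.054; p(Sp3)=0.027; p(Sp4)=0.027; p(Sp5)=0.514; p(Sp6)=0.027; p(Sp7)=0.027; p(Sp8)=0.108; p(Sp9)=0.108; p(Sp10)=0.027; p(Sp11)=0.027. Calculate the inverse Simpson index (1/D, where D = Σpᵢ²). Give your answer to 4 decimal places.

3.3587

D = 0.054² + 0.054² + 0.027² + 0.027² + 0.514² + 0.027² + 0.027² + 0.108² + 0.108² + 0.027² + 0.027² = 0.00291600 + 0.00291600 + 0.00072900 + 0.00072900 + 0.26419600 + 0.00072900 + 0.00072900 + 0.01166400 + 0.01166400 + 0.00072900 + 0.00072900 = 0.29773000 (working shown to 8 dp, full precision carried).
So 1/D = 3.358748, i.e. 3.3587 to 4 decimal places.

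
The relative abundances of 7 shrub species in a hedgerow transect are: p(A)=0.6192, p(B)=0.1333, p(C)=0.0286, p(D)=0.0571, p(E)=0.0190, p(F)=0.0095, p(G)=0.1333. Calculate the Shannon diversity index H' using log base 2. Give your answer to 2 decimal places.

1.76

Each pᵢ log₂ pᵢ term (working shown to 4 dp, full precision carried): 0.6192×(-0.6915)=-0.4282, 0.1333×(-2.9073)=-0.3875, 0.0286×(-5.1278)=-0.1467, 0.0571×(-4.1304)=-0.2358, 0.019×(-5.7179)=-0.1086, 0.0095×(-6.7179)=-0.0638, 0.1333×(-2.9073)=-0.3875.
Sum = -1.7582, so H' = 1.76.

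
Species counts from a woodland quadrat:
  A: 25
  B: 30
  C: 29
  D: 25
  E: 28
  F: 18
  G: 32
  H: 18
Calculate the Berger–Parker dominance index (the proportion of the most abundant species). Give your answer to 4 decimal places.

0.1561

Total N = 25+30+29+25+28+18+32+18 = 205, so the proportions are 0.121951, 0.146341, 0.141463, 0.121951, 0.136585, 0.087805, 0.156098, 0.087805 (working shown to 6 dp, full precision carried).
The largest proportion is 0.156098, i.e. d = 0.1561 to 4 decimal places.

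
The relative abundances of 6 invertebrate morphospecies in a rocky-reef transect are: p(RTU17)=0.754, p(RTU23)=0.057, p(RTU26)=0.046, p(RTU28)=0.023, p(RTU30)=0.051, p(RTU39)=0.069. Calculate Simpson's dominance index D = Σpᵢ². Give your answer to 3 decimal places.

0.582

D = 0.754² + 0.057² + 0.046² + 0.023² + 0.051² + 0.069² = 0.56852 + 0.00325 + 0.00212 + 0.00053 + 0.00260 + 0.00476 = 0.58177 (working shown to 5 dp, full precision carried).
To 3 decimal places, D = 0.582.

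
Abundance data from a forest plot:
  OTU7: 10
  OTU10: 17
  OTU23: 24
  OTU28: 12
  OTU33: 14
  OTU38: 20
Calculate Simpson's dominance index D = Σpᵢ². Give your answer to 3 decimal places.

0.181

Total N = 10+17+24+12+14+20 = 97, so the proportions are 0.10309, 0.17526, 0.24742, 0.12371, 0.14433, 0.20619 (working shown to 5 dp, full precision carried).
D = 0.10309² + 0.17526² + 0.24742² + 0.12371² + 0.14433² + 0.20619² = 0.01063 + 0.03072 + 0.06122 + 0.01530 + 0.02083 + 0.04251 = 0.18121.
To 3 decimal places, D = 0.181.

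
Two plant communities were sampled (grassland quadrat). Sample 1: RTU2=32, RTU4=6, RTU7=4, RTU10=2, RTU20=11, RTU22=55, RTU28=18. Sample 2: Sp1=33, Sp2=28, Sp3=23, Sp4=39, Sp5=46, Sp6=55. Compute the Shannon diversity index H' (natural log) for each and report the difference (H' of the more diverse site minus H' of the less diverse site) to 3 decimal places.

Sample 1: N=128, proportions 0.25, 0.04688, 0.03125, 0.01562, 0.08594, 0.42969, 0.14062, giving H' = 1.51303 (working shown to 5 dp, full precision carried).
Sample 2: N=224, proportions 0.14732, 0.125, 0.10268, 0.17411, 0.20536, 0.24554, giving H' = 1.75003.
Difference = |1.51303 − 1.75003| = 0.23700, i.e. 0.237 to 3 decimal places.

0.237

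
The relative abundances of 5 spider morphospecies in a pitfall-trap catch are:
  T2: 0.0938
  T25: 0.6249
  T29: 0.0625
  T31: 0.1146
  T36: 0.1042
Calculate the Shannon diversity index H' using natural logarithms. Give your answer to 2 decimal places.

Each pᵢ ln pᵢ term (working shown to 4 dp, full precision carried): 0.0938×(-2.3666)=-0.2220, 0.6249×(-0.4702)=-0.2938, 0.0625×(-2.7726)=-0.1733, 0.1146×(-2.1663)=-0.2483, 0.1042×(-2.2614)=-0.2356.
Sum = -1.1730, so H' = 1.17.

1.17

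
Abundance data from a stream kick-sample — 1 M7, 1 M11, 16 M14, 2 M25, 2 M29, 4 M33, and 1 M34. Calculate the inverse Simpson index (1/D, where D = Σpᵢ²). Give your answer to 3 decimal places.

Total N = 1+1+16+2+2+4+1 = 27, so the proportions are 0.037037, 0.037037, 0.592593, 0.074074, 0.074074, 0.148148, 0.037037 (working shown to 6 dp, full precision carried).
D = 0.037037² + 0.037037² + 0.592593² + 0.074074² + 0.074074² + 0.148148² + 0.037037² = 0.001372 + 0.001372 + 0.351166 + 0.005487 + 0.005487 + 0.021948 + 0.001372 = 0.388203.
So 1/D = 2.57597, i.e. 2.576 to 3 decimal places.

2.576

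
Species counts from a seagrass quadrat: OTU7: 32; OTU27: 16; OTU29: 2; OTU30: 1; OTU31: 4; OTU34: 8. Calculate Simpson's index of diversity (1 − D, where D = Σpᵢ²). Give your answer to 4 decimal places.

Total N = 32+16+2+1+4+8 = 63, so the proportions are 0.507937, 0.253968, 0.031746, 0.015873, 0.063492, 0.126984 (working shown to 6 dp, full precision carried).
D = 0.507937² + 0.253968² + 0.031746² + 0.015873² + 0.063492² + 0.126984² = 0.257999 + 0.064500 + 0.001008 + 0.000252 + 0.004031 + 0.016125 = 0.343915.
So 1 − D = 0.656085, i.e. 0.6561 to 4 decimal places.

0.6561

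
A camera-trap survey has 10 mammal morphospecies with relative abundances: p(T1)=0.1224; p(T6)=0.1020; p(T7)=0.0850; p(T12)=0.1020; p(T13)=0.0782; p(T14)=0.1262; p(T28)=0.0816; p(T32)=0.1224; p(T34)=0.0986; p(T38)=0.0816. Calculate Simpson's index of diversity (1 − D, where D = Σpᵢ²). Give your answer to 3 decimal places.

0.897

D = 0.1224² + 0.102² + 0.085² + 0.102² + 0.0782² + 0.1262² + 0.0816² + 0.1224² + 0.0986² + 0.0816² = 0.01498 + 0.01040 + 0.00723 + 0.01040 + 0.00612 + 0.01593 + 0.00666 + 0.01498 + 0.00972 + 0.00666 = 0.10308 (working shown to 5 dp, full precision carried).
So 1 − D = 0.89692, i.e. 0.897 to 3 decimal places.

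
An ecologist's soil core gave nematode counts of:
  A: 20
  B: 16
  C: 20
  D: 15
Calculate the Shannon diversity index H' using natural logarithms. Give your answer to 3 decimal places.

1.378

Total N = 20+16+20+15 = 71, so the proportions are 0.28169, 0.22535, 0.28169, 0.21127 (working shown to 5 dp, full precision carried).
Each pᵢ ln pᵢ term: 0.28169×(-1.26695)=-0.35689, 0.22535×(-1.49009)=-0.33580, 0.28169×(-1.26695)=-0.35689, 0.21127×(-1.55463)=-0.32844.
Sum = -1.37801, so H' = 1.378.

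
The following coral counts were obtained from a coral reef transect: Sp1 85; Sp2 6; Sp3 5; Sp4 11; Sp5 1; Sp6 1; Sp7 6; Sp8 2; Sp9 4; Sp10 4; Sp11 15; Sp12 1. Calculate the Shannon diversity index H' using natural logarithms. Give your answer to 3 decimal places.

Total N = 85+6+5+11+1+1+6+2+4+4+15+1 = 141, so the proportions are 0.60284, 0.04255, 0.03546, 0.07801, 0.00709, 0.00709, 0.04255, 0.01418, 0.02837, 0.02837, 0.10638, 0.00709 (working shown to 5 dp, full precision carried).
Each pᵢ ln pᵢ term: 0.60284×(-0.50611)=-0.30510, 0.04255×(-3.15700)=-0.13434, 0.03546×(-3.33932)=-0.11842, 0.07801×(-2.55086)=-0.19900, 0.00709×(-4.94876)=-0.03510, 0.00709×(-4.94876)=-0.03510, 0.04255×(-3.15700)=-0.13434, 0.01418×(-4.25561)=-0.06036, 0.02837×(-3.56247)=-0.10106, 0.02837×(-3.56247)=-0.10106, 0.10638×(-2.24071)=-0.23837, 0.00709×(-4.94876)=-0.03510.
Sum = -1.49736, so H' = 1.497.

1.497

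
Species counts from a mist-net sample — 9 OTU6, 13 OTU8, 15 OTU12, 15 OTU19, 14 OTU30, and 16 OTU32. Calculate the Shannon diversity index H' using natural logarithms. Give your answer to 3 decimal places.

Total N = 9+13+15+15+14+16 = 82, so the proportions are 0.10976, 0.15854, 0.18293, 0.18293, 0.17073, 0.19512 (working shown to 5 dp, full precision carried).
Each pᵢ ln pᵢ term: 0.10976×(-2.20949)=-0.24251, 0.15854×(-1.84177)=-0.29199, 0.18293×(-1.69867)=-0.31073, 0.18293×(-1.69867)=-0.31073, 0.17073×(-1.76766)=-0.30180, 0.19512×(-1.63413)=-0.31885.
Sum = -1.77661, so H' = 1.777.

1.777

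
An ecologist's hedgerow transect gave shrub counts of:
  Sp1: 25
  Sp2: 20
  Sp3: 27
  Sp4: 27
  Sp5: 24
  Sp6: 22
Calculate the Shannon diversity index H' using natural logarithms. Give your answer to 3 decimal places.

Total N = 25+20+27+27+24+22 = 145, so the proportions are 0.17241, 0.13793, 0.18621, 0.18621, 0.16552, 0.15172 (working shown to 5 dp, full precision carried).
Each pᵢ ln pᵢ term: 0.17241×(-1.75786)=-0.30308, 0.13793×(-1.98100)=-0.27324, 0.18621×(-1.68090)=-0.31299, 0.18621×(-1.68090)=-0.31299, 0.16552×(-1.79868)=-0.29771, 0.15172×(-1.88569)=-0.28610.
Sum = -1.78613, so H' = 1.786.

1.786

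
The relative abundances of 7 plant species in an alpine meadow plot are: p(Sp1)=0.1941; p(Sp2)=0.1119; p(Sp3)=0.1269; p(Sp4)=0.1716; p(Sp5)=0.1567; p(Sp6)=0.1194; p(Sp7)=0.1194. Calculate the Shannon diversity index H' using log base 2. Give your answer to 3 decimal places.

Each pᵢ log₂ pᵢ term (working shown to 5 dp, full precision carried): 0.1941×(-2.36513)=-0.45907, 0.1119×(-3.15972)=-0.35357, 0.1269×(-2.97824)=-0.37794, 0.1716×(-2.54288)=-0.43636, 0.1567×(-2.67392)=-0.41900, 0.1194×(-3.06613)=-0.36610, 0.1194×(-3.06613)=-0.36610.
Sum = -2.77813, so H' = 2.778.

2.778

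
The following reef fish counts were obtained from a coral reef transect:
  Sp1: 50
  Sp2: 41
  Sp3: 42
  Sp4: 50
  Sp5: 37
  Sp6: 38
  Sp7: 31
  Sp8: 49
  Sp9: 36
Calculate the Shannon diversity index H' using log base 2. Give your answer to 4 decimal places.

Total N = 50+41+42+50+37+38+31+49+36 = 374, so the proportions are 0.13369, 0.109626, 0.112299, 0.13369, 0.09893, 0.101604, 0.082888, 0.131016, 0.096257 (working shown to 6 dp, full precision carried).
Each pᵢ log₂ pᵢ term: 0.13369×(-2.903038)=-0.388107, 0.109626×(-3.189342)=-0.349634, 0.112299×(-3.154577)=-0.354257, 0.13369×(-2.903038)=-0.388107, 0.09893×(-3.337441)=-0.330175, 0.101604×(-3.298967)=-0.335189, 0.082888×(-3.592698)=-0.297790, 0.131016×(-2.932185)=-0.384163, 0.096257×(-3.376969)=-0.325056.
Sum = -3.152478, so H' = 3.1525.

3.1525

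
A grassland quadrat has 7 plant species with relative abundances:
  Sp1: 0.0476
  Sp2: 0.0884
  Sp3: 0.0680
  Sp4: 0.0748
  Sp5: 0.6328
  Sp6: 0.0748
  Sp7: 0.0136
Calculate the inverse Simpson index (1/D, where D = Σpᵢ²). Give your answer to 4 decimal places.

2.3446

D = 0.0476² + 0.0884² + 0.068² + 0.0748² + 0.6328² + 0.0748² + 0.0136² = 0.0022658 + 0.0078146 + 0.0046240 + 0.0055950 + 0.4004358 + 0.0055950 + 0.0001850 = 0.4265152 (working shown to 7 dp, full precision carried).
So 1/D = 2.344582, i.e. 2.3446 to 4 decimal places.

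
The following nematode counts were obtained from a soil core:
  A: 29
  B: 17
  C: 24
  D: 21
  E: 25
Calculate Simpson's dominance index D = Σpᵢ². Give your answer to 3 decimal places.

0.206

Total N = 29+17+24+21+25 = 116, so the proportions are 0.25, 0.14655, 0.2069, 0.18103, 0.21552 (working shown to 5 dp, full precision carried).
D = 0.25² + 0.14655² + 0.2069² + 0.18103² + 0.21552² = 0.06250 + 0.02148 + 0.04281 + 0.03277 + 0.04645 = 0.20600.
To 3 decimal places, D = 0.206.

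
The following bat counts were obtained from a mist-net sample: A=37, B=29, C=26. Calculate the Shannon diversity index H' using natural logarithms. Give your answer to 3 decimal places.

Total N = 37+29+26 = 92, so the proportions are 0.40217, 0.31522, 0.28261 (working shown to 5 dp, full precision carried).
Each pᵢ ln pᵢ term: 0.40217×(-0.91087)=-0.36633, 0.31522×(-1.15449)=-0.36392, 0.28261×(-1.26369)=-0.35713.
Sum = -1.08737, so H' = 1.087.

1.087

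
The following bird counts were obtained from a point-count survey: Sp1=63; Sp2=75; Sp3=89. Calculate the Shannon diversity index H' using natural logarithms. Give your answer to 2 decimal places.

1.09

Total N = 63+75+89 = 227, so the proportions are 0.2775, 0.3304, 0.3921 (working shown to 4 dp, full precision carried).
Each pᵢ ln pᵢ term: 0.2775×(-1.2818)=-0.3557, 0.3304×(-1.1075)=-0.3659, 0.3921×(-0.9363)=-0.3671.
Sum = -1.0887, so H' = 1.09.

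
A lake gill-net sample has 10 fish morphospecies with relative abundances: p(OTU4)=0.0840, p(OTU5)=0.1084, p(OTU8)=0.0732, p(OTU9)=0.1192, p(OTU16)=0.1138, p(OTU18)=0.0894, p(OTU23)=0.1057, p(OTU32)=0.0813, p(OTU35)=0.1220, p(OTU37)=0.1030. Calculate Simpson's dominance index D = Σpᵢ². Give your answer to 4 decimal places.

D = 0.084² + 0.1084² + 0.0732² + 0.1192² + 0.1138² + 0.0894² + 0.1057² + 0.0813² + 0.122² + 0.103² = 0.007056 + 0.011751 + 0.005358 + 0.014209 + 0.012950 + 0.007992 + 0.011172 + 0.006610 + 0.014884 + 0.010609 = 0.102591 (working shown to 6 dp, full precision carried).
To 4 decimal places, D = 0.1026.

0.1026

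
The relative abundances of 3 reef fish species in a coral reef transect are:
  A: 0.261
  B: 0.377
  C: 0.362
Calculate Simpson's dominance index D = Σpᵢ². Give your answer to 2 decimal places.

0.34

D = 0.261² + 0.377² + 0.362² = 0.0681 + 0.1421 + 0.1310 = 0.3413 (working shown to 4 dp, full precision carried).
To 2 decimal places, D = 0.34.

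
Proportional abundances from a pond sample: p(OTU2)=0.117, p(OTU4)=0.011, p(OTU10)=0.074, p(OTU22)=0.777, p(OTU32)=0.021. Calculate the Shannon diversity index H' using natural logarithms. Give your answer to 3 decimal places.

Each pᵢ ln pᵢ term (working shown to 5 dp, full precision carried): 0.117×(-2.14558)=-0.25103, 0.011×(-4.50986)=-0.04961, 0.074×(-2.60369)=-0.19267, 0.777×(-0.25231)=-0.19605, 0.021×(-3.86323)=-0.08113.
Sum = -0.77049, so H' = 0.770.

0.770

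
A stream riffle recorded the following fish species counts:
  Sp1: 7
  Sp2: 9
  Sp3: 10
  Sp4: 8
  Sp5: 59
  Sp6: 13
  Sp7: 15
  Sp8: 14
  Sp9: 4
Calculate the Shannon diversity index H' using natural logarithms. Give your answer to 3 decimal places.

1.840

Total N = 7+9+10+8+59+13+15+14+4 = 139, so the proportions are 0.05036, 0.06475, 0.07194, 0.05755, 0.42446, 0.09353, 0.10791, 0.10072, 0.02878 (working shown to 5 dp, full precision carried).
Each pᵢ ln pᵢ term: 0.05036×(-2.98856)=-0.15050, 0.06475×(-2.73725)=-0.17723, 0.07194×(-2.63189)=-0.18934, 0.05755×(-2.85503)=-0.16432, 0.42446×(-0.85694)=-0.36374, 0.09353×(-2.36952)=-0.22161, 0.10791×(-2.22642)=-0.24026, 0.10072×(-2.29542)=-0.23119, 0.02878×(-3.54818)=-0.10211.
Sum = -1.84030, so H' = 1.840.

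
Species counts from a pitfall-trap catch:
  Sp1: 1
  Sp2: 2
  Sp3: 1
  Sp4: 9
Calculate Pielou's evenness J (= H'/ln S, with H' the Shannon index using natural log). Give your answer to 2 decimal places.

Total N = 1+2+1+9 = 13, so the proportions are 0.0769, 0.1538, 0.0769, 0.6923 (working shown to 4 dp, full precision carried).
H' = −Σ pᵢ ln pᵢ = −((-0.1973) + (-0.2880) + (-0.1973) + (-0.2546)) = 0.9372.
With S = 4 species, ln S = 1.3863, so J = 0.9372/1.3863 = 0.6760, i.e. 0.68 to 2 decimal places.

0.68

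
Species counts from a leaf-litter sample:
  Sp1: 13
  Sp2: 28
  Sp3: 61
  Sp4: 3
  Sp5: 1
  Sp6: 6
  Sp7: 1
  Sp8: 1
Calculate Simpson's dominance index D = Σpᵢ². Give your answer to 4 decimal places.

Total N = 13+28+61+3+1+6+1+1 = 114, so the proportions are 0.114035, 0.245614, 0.535088, 0.026316, 0.008772, 0.052632, 0.008772, 0.008772 (working shown to 6 dp, full precision carried).
D = 0.114035² + 0.245614² + 0.535088² + 0.026316² + 0.008772² + 0.052632² + 0.008772² + 0.008772² = 0.013004 + 0.060326 + 0.286319 + 0.000693 + 0.000077 + 0.002770 + 0.000077 + 0.000077 = 0.363343.
To 4 decimal places, D = 0.3633.

0.3633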